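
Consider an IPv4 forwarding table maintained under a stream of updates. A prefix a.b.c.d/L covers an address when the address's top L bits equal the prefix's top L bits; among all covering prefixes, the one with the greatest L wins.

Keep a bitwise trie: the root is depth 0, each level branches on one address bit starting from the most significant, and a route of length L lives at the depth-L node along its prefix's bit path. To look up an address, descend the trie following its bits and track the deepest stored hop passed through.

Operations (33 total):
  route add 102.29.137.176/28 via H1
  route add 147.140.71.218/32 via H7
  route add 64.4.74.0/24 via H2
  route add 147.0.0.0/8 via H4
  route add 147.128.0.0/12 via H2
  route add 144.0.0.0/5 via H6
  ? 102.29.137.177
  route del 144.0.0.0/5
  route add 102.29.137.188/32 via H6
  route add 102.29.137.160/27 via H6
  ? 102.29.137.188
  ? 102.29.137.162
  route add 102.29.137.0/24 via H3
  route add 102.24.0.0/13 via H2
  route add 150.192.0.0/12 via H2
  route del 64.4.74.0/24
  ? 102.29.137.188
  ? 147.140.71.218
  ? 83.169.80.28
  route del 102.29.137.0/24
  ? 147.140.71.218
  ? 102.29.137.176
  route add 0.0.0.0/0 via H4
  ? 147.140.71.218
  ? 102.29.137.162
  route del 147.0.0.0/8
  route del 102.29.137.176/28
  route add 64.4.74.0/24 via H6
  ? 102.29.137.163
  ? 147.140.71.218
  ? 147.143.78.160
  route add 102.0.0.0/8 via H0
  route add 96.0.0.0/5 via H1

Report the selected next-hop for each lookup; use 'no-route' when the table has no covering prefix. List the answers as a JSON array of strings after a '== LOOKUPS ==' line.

Apply in order:
  add 102.29.137.176/28 -> H1 at depth 28
  add 147.140.71.218/32 -> H7 at depth 32
  add 64.4.74.0/24 -> H2 at depth 24
  add 147.0.0.0/8 -> H4 at depth 8
  add 147.128.0.0/12 -> H2 at depth 12
  add 144.0.0.0/5 -> H6 at depth 5
  Q 102.29.137.177: descend 0110011000011101100010011011 ; hops seen [H1] ; pick H1
  - 144.0.0.0/5 clear@5
  add 102.29.137.188/32 -> H6 at depth 32
  add 102.29.137.160/27 -> H6 at depth 27
  Q 102.29.137.188: descend 01100110000111011000100110111100 ; hops seen [H6,H1,H6] ; pick H6
  Q 102.29.137.162: descend 011001100001110110001001101 ; hops seen [H6] ; pick H6
  add 102.29.137.0/24 -> H3 at depth 24
  add 102.24.0.0/13 -> H2 at depth 13
  add 150.192.0.0/12 -> H2 at depth 12
  - 64.4.74.0/24 clear@24
  Q 102.29.137.188: descend 01100110000111011000100110111100 ; hops seen [H2,H3,H6,H1,H6] ; pick H6
  Q 147.140.71.218: descend 10010011100011000100011111011010 ; hops seen [H4,H2,H7] ; pick H7
  Q 83.169.80.28: descend 010 ; hops seen [∅] ; pick no-route
  - 102.29.137.0/24 clear@24
  Q 147.140.71.218: descend 10010011100011000100011111011010 ; hops seen [H4,H2,H7] ; pick H7
  Q 102.29.137.176: descend 0110011000011101100010011011 ; hops seen [H2,H6,H1] ; pick H1
  add 0.0.0.0/0 -> H4 at depth 0
  Q 147.140.71.218: descend 10010011100011000100011111011010 ; hops seen [H4,H4,H2,H7] ; pick H7
  Q 102.29.137.162: descend 011001100001110110001001101 ; hops seen [H4,H2,H6] ; pick H6
  - 147.0.0.0/8 clear@8
  - 102.29.137.176/28 clear@28
  add 64.4.74.0/24 -> H6 at depth 24
  Q 102.29.137.163: descend 011001100001110110001001101 ; hops seen [H4,H2,H6] ; pick H6
  Q 147.140.71.218: descend 10010011100011000100011111011010 ; hops seen [H4,H2,H7] ; pick H7
  Q 147.143.78.160: descend 10010011100011 ; hops seen [H4,H2] ; pick H2
  add 102.0.0.0/8 -> H0 at depth 8
  add 96.0.0.0/5 -> H1 at depth 5

== LOOKUPS ==
["H1","H6","H6","H6","H7","no-route","H7","H1","H7","H6","H6","H7","H2"]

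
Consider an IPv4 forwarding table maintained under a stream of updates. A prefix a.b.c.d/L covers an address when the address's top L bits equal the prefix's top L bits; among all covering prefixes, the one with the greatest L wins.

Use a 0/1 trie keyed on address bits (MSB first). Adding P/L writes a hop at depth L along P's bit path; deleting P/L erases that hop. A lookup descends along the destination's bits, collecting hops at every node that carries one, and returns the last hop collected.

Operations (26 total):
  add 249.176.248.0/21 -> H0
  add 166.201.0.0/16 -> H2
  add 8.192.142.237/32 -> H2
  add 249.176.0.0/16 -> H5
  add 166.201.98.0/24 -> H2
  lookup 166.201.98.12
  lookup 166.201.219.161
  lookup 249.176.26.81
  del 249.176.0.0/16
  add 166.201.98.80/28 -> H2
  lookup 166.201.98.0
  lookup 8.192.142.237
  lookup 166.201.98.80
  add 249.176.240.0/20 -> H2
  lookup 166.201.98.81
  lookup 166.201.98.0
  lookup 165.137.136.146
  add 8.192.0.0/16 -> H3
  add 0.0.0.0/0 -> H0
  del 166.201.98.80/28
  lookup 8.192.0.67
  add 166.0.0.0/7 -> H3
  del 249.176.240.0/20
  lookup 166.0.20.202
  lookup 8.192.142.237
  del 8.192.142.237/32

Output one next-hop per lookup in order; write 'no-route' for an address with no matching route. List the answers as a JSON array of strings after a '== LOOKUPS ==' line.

Apply in order:
  add 249.176.248.0/21 -> H0 at depth 21
  add 166.201.0.0/16 -> H2 at depth 16
  add 8.192.142.237/32 -> H2 at depth 32
  add 249.176.0.0/16 -> H5 at depth 16
  add 166.201.98.0/24 -> H2 at depth 24
  lookup 166.201.98.12: bits 101001101100100101100010 walk d0:-→d1:-→d2:-→d3:-→d4:-→d5:-→d6:-→d7:-→d8:-→d9:-→d10:-→d11:-→d12:-→d13:-→d14:-→d15:-→d16:H2→d17:-→d18:-→d19:-→d20:-→d21:-→d22:-→d23:-→d24:H2 -> H2
  lookup 166.201.219.161: bits 1010011011001001 walk d0:-→d1:-→d2:-→d3:-→d4:-→d5:-→d6:-→d7:-→d8:-→d9:-→d10:-→d11:-→d12:-→d13:-→d14:-→d15:-→d16:H2 -> H2
  lookup 249.176.26.81: bits 1111100110110000 walk d0:-→d1:-→d2:-→d3:-→d4:-→d5:-→d6:-→d7:-→d8:-→d9:-→d10:-→d11:-→d12:-→d13:-→d14:-→d15:-→d16:H5 -> H5
  del 249.176.0.0/16 (clear depth 16)
  add 166.201.98.80/28 -> H2 at depth 28
  lookup 166.201.98.0: bits 1010011011001001011000100 walk d0:-→d1:-→d2:-→d3:-→d4:-→d5:-→d6:-→d7:-→d8:-→d9:-→d10:-→d11:-→d12:-→d13:-→d14:-→d15:-→d16:H2→d17:-→d18:-→d19:-→d20:-→d21:-→d22:-→d23:-→d24:H2→d25:- -> H2
  lookup 8.192.142.237: bits 00001000110000001000111011101101 walk d0:-→d1:-→d2:-→d3:-→d4:-→d5:-→d6:-→d7:-→d8:-→d9:-→d10:-→d11:-→d12:-→d13:-→d14:-→d15:-→d16:-→d17:-→d18:-→d19:-→d20:-→d21:-→d22:-→d23:-→d24:-→d25:-→d26:-→d27:-→d28:-→d29:-→d30:-→d31:-→d32:H2 -> H2
  lookup 166.201.98.80: bits 1010011011001001011000100101 walk d0:-→d1:-→d2:-→d3:-→d4:-→d5:-→d6:-→d7:-→d8:-→d9:-→d10:-→d11:-→d12:-→d13:-→d14:-→d15:-→d16:H2→d17:-→d18:-→d19:-→d20:-→d21:-→d22:-→d23:-→d24:H2→d25:-→d26:-→d27:-→d28:H2 -> H2
  add 249.176.240.0/20 -> H2 at depth 20
  lookup 166.201.98.81: bits 1010011011001001011000100101 walk d0:-→d1:-→d2:-→d3:-→d4:-→d5:-→d6:-→d7:-→d8:-→d9:-→d10:-→d11:-→d12:-→d13:-→d14:-→d15:-→d16:H2→d17:-→d18:-→d19:-→d20:-→d21:-→d22:-→d23:-→d24:H2→d25:-→d26:-→d27:-→d28:H2 -> H2
  lookup 166.201.98.0: bits 1010011011001001011000100 walk d0:-→d1:-→d2:-→d3:-→d4:-→d5:-→d6:-→d7:-→d8:-→d9:-→d10:-→d11:-→d12:-→d13:-→d14:-→d15:-→d16:H2→d17:-→d18:-→d19:-→d20:-→d21:-→d22:-→d23:-→d24:H2→d25:- -> H2
  lookup 165.137.136.146: bits 101001 walk d0:-→d1:-→d2:-→d3:-→d4:-→d5:-→d6:- -> no-route
  add 8.192.0.0/16 -> H3 at depth 16
  add 0.0.0.0/0 -> H0 at depth 0
  del 166.201.98.80/28 (clear depth 28)
  lookup 8.192.0.67: bits 0000100011000000 walk d0:H0→d1:-→d2:-→d3:-→d4:-→d5:-→d6:-→d7:-→d8:-→d9:-→d10:-→d11:-→d12:-→d13:-→d14:-→d15:-→d16:H3 -> H3
  add 166.0.0.0/7 -> H3 at depth 7
  del 249.176.240.0/20 (clear depth 20)
  lookup 166.0.20.202: bits 10100110 walk d0:H0→d1:-→d2:-→d3:-→d4:-→d5:-→d6:-→d7:H3→d8:- -> H3
  lookup 8.192.142.237: bits 00001000110000001000111011101101 walk d0:H0→d1:-→d2:-→d3:-→d4:-→d5:-→d6:-→d7:-→d8:-→d9:-→d10:-→d11:-→d12:-→d13:-→d14:-→d15:-→d16:H3→d17:-→d18:-→d19:-→d20:-→d21:-→d22:-→d23:-→d24:-→d25:-→d26:-→d27:-→d28:-→d29:-→d30:-→d31:-→d32:H2 -> H2
  del 8.192.142.237/32 (clear depth 32)

== LOOKUPS ==
["H2","H2","H5","H2","H2","H2","H2","H2","no-route","H3","H3","H2"]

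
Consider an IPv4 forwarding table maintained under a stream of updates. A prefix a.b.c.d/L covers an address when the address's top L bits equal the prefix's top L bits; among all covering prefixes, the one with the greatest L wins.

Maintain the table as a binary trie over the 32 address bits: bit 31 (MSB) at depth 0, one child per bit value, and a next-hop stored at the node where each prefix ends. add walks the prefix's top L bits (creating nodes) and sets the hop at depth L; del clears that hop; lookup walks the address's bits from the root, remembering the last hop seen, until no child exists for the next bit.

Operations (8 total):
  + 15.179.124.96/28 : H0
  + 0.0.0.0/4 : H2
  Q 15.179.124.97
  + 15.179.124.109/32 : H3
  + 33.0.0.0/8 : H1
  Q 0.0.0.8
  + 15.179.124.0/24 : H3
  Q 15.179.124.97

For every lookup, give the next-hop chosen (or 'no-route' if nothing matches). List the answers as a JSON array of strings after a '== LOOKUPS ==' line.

Apply in order:
  + 15.179.124.96/28 (H0) depth=28
  + 0.0.0.0/4 (H2) depth=4
  Q 15.179.124.97: descend 0000111110110011011111000110 ; hops seen [H2,H0] ; pick H0
  + 15.179.124.109/32 (H3) depth=32
  + 33.0.0.0/8 (H1) depth=8
  Q 0.0.0.8: descend 0000 ; hops seen [H2] ; pick H2
  + 15.179.124.0/24 (H3) depth=24
  Q 15.179.124.97: descend 0000111110110011011111000110 ; hops seen [H2,H3,H0] ; pick H0

== LOOKUPS ==
["H0","H2","H0"]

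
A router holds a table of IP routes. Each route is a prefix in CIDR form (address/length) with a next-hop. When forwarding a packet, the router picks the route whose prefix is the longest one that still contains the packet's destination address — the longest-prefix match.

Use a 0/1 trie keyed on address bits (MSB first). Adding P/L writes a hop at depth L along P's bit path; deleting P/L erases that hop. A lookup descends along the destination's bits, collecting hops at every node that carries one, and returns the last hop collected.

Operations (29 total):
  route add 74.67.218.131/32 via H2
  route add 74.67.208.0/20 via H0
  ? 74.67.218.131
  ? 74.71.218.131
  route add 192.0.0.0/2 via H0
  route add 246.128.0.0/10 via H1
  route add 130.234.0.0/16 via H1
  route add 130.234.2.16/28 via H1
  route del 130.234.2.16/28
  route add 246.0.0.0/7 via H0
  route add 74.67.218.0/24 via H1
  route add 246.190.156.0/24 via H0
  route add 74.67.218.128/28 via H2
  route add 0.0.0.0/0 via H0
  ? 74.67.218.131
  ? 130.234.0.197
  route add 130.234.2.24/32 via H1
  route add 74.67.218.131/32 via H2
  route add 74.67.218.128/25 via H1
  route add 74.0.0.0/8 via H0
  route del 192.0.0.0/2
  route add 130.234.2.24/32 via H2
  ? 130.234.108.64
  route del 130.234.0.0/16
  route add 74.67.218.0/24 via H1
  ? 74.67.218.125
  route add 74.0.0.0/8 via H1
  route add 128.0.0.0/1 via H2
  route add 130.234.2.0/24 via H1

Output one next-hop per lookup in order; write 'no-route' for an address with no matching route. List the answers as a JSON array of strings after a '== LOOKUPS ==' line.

Trace:
  + 74.67.218.131/32 (H2) depth=32
  + 74.67.208.0/20 (H0) depth=20
  lookup 74.67.218.131: bits 01001010010000111101101010000011 walk d0:-→d1:-→d2:-→d3:-→d4:-→d5:-→d6:-→d7:-→d8:-→d9:-→d10:-→d11:-→d12:-→d13:-→d14:-→d15:-→d16:-→d17:-→d18:-→d19:-→d20:H0→d21:-→d22:-→d23:-→d24:-→d25:-→d26:-→d27:-→d28:-→d29:-→d30:-→d31:-→d32:H2 -> H2
  lookup 74.71.218.131: bits 0100101001000 walk d0:-→d1:-→d2:-→d3:-→d4:-→d5:-→d6:-→d7:-→d8:-→d9:-→d10:-→d11:-→d12:-→d13:- -> no-route
  + 192.0.0.0/2 (H0) depth=2
  + 246.128.0.0/10 (H1) depth=10
  + 130.234.0.0/16 (H1) depth=16
  + 130.234.2.16/28 (H1) depth=28
  - 130.234.2.16/28 clear@28
  + 246.0.0.0/7 (H0) depth=7
  + 74.67.218.0/24 (H1) depth=24
  + 246.190.156.0/24 (H0) depth=24
  + 74.67.218.128/28 (H2) depth=28
  + 0.0.0.0/0 (H0) depth=0
  lookup 74.67.218.131: bits 01001010010000111101101010000011 walk d0:H0→d1:-→d2:-→d3:-→d4:-→d5:-→d6:-→d7:-→d8:-→d9:-→d10:-→d11:-→d12:-→d13:-→d14:-→d15:-→d16:-→d17:-→d18:-→d19:-→d20:H0→d21:-→d22:-→d23:-→d24:H1→d25:-→d26:-→d27:-→d28:H2→d29:-→d30:-→d31:-→d32:H2 -> H2
  lookup 130.234.0.197: bits 1000001011101010000000 walk d0:H0→d1:-→d2:-→d3:-→d4:-→d5:-→d6:-→d7:-→d8:-→d9:-→d10:-→d11:-→d12:-→d13:-→d14:-→d15:-→d16:H1→d17:-→d18:-→d19:-→d20:-→d21:-→d22:- -> H1
  + 130.234.2.24/32 (H1) depth=32
  + 74.67.218.131/32 (H2) depth=32
  + 74.67.218.128/25 (H1) depth=25
  + 74.0.0.0/8 (H0) depth=8
  - 192.0.0.0/2 clear@2
  + 130.234.2.24/32 (H2) depth=32
  lookup 130.234.108.64: bits 10000010111010100 walk d0:H0→d1:-→d2:-→d3:-→d4:-→d5:-→d6:-→d7:-→d8:-→d9:-→d10:-→d11:-→d12:-→d13:-→d14:-→d15:-→d16:H1→d17:- -> H1
  - 130.234.0.0/16 clear@16
  + 74.67.218.0/24 (H1) depth=24
  lookup 74.67.218.125: bits 010010100100001111011010 walk d0:H0→d1:-→d2:-→d3:-→d4:-→d5:-→d6:-→d7:-→d8:H0→d9:-→d10:-→d11:-→d12:-→d13:-→d14:-→d15:-→d16:-→d17:-→d18:-→d19:-→d20:H0→d21:-→d22:-→d23:-→d24:H1 -> H1
  + 74.0.0.0/8 (H1) depth=8
  + 128.0.0.0/1 (H2) depth=1
  + 130.234.2.0/24 (H1) depth=24

== LOOKUPS ==
["H2","no-route","H2","H1","H1","H1"]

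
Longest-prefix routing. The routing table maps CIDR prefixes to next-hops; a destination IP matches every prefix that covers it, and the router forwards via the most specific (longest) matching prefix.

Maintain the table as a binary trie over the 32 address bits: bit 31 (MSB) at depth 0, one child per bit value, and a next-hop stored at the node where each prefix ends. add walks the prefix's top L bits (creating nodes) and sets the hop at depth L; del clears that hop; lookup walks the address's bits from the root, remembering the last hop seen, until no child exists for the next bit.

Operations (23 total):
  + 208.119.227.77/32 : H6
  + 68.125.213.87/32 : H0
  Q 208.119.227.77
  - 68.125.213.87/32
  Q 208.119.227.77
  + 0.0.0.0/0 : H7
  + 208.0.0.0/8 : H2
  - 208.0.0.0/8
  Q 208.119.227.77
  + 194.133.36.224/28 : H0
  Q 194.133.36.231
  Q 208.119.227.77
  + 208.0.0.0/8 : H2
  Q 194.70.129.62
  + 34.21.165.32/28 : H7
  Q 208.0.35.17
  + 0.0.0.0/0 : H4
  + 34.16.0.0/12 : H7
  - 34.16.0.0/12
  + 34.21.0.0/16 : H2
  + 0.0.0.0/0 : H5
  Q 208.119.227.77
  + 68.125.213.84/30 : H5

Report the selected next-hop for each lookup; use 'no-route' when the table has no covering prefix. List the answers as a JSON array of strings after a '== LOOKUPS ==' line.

Trace:
  + 208.119.227.77/32 (H6) depth=32
  + 68.125.213.87/32 (H0) depth=32
  ? 208.119.227.77  path d0:-→d1:-→d2:-→d3:-→d4:-→d5:-→d6:-→d7:-→d8:-→d9:-→d10:-→d11:-→d12:-→d13:-→d14:-→d15:-→d16:-→d17:-→d18:-→d19:-→d20:-→d21:-→d22:-→d23:-→d24:-→d25:-→d26:-→d27:-→d28:-→d29:-→d30:-→d31:-→d32:H6  best=H6
  - 68.125.213.87/32 clear@32
  ? 208.119.227.77  path d0:-→d1:-→d2:-→d3:-→d4:-→d5:-→d6:-→d7:-→d8:-→d9:-→d10:-→d11:-→d12:-→d13:-→d14:-→d15:-→d16:-→d17:-→d18:-→d19:-→d20:-→d21:-→d22:-→d23:-→d24:-→d25:-→d26:-→d27:-→d28:-→d29:-→d30:-→d31:-→d32:H6  best=H6
  + 0.0.0.0/0 (H7) depth=0
  + 208.0.0.0/8 (H2) depth=8
  - 208.0.0.0/8 clear@8
  ? 208.119.227.77  path d0:H7→d1:-→d2:-→d3:-→d4:-→d5:-→d6:-→d7:-→d8:-→d9:-→d10:-→d11:-→d12:-→d13:-→d14:-→d15:-→d16:-→d17:-→d18:-→d19:-→d20:-→d21:-→d22:-→d23:-→d24:-→d25:-→d26:-→d27:-→d28:-→d29:-→d30:-→d31:-→d32:H6  best=H6
  + 194.133.36.224/28 (H0) depth=28
  ? 194.133.36.231  path d0:H7→d1:-→d2:-→d3:-→d4:-→d5:-→d6:-→d7:-→d8:-→d9:-→d10:-→d11:-→d12:-→d13:-→d14:-→d15:-→d16:-→d17:-→d18:-→d19:-→d20:-→d21:-→d22:-→d23:-→d24:-→d25:-→d26:-→d27:-→d28:H0  best=H0
  ? 208.119.227.77  path d0:H7→d1:-→d2:-→d3:-→d4:-→d5:-→d6:-→d7:-→d8:-→d9:-→d10:-→d11:-→d12:-→d13:-→d14:-→d15:-→d16:-→d17:-→d18:-→d19:-→d20:-→d21:-→d22:-→d23:-→d24:-→d25:-→d26:-→d27:-→d28:-→d29:-→d30:-→d31:-→d32:H6  best=H6
  + 208.0.0.0/8 (H2) depth=8
  ? 194.70.129.62  path d0:H7→d1:-→d2:-→d3:-→d4:-→d5:-→d6:-→d7:-→d8:-  best=H7
  + 34.21.165.32/28 (H7) depth=28
  ? 208.0.35.17  path d0:H7→d1:-→d2:-→d3:-→d4:-→d5:-→d6:-→d7:-→d8:H2→d9:-  best=H2
  + 0.0.0.0/0 (H4) depth=0
  + 34.16.0.0/12 (H7) depth=12
  - 34.16.0.0/12 clear@12
  + 34.21.0.0/16 (H2) depth=16
  + 0.0.0.0/0 (H5) depth=0
  ? 208.119.227.77  path d0:H5→d1:-→d2:-→d3:-→d4:-→d5:-→d6:-→d7:-→d8:H2→d9:-→d10:-→d11:-→d12:-→d13:-→d14:-→d15:-→d16:-→d17:-→d18:-→d19:-→d20:-→d21:-→d22:-→d23:-→d24:-→d25:-→d26:-→d27:-→d28:-→d29:-→d30:-→d31:-→d32:H6  best=H6
  + 68.125.213.84/30 (H5) depth=30

== LOOKUPS ==
["H6","H6","H6","H0","H6","H7","H2","H6"]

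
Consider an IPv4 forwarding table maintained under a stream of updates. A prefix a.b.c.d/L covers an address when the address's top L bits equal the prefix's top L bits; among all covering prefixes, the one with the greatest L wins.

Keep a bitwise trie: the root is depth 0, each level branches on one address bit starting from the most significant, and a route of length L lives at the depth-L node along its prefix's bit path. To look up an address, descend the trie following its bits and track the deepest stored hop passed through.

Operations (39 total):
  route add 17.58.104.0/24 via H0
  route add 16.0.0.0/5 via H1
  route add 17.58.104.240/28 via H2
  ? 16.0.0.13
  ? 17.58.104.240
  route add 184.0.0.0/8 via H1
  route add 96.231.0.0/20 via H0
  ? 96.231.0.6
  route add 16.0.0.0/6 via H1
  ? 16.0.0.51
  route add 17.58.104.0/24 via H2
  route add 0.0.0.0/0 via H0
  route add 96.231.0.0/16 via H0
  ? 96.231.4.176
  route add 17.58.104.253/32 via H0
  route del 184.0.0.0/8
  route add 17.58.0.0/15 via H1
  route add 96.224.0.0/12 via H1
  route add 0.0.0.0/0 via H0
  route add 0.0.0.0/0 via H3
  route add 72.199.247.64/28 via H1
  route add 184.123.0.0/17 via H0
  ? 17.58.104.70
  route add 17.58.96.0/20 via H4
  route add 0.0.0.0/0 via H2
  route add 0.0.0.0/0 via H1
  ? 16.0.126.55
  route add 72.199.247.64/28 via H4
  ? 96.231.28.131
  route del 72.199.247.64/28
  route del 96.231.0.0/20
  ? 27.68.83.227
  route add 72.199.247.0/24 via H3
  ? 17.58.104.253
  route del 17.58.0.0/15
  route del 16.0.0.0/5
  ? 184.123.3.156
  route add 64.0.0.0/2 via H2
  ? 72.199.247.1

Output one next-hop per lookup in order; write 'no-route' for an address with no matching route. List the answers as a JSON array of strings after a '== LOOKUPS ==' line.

Trace:
  + 17.58.104.0/24 (H0) depth=24
  + 16.0.0.0/5 (H1) depth=5
  + 17.58.104.240/28 (H2) depth=28
  Q 16.0.0.13: descend 0001000 ; hops seen [H1] ; pick H1
  Q 17.58.104.240: descend 0001000100111010011010001111 ; hops seen [H1,H0,H2] ; pick H2
  + 184.0.0.0/8 (H1) depth=8
  + 96.231.0.0/20 (H0) depth=20
  Q 96.231.0.6: descend 01100000111001110000 ; hops seen [H0] ; pick H0
  + 16.0.0.0/6 (H1) depth=6
  Q 16.0.0.51: descend 0001000 ; hops seen [H1,H1] ; pick H1
  + 17.58.104.0/24 (H2) depth=24
  + 0.0.0.0/0 (H0) depth=0
  + 96.231.0.0/16 (H0) depth=16
  Q 96.231.4.176: descend 01100000111001110000 ; hops seen [H0,H0,H0] ; pick H0
  + 17.58.104.253/32 (H0) depth=32
  - 184.0.0.0/8 clear@8
  + 17.58.0.0/15 (H1) depth=15
  + 96.224.0.0/12 (H1) depth=12
  + 0.0.0.0/0 (H0) depth=0
  + 0.0.0.0/0 (H3) depth=0
  + 72.199.247.64/28 (H1) depth=28
  + 184.123.0.0/17 (H0) depth=17
  Q 17.58.104.70: descend 000100010011101001101000 ; hops seen [H3,H1,H1,H1,H2] ; pick H2
  + 17.58.96.0/20 (H4) depth=20
  + 0.0.0.0/0 (H2) depth=0
  + 0.0.0.0/0 (H1) depth=0
  Q 16.0.126.55: descend 0001000 ; hops seen [H1,H1,H1] ; pick H1
  + 72.199.247.64/28 (H4) depth=28
  Q 96.231.28.131: descend 0110000011100111000 ; hops seen [H1,H1,H0] ; pick H0
  - 72.199.247.64/28 clear@28
  - 96.231.0.0/20 clear@20
  Q 27.68.83.227: descend 0001 ; hops seen [H1] ; pick H1
  + 72.199.247.0/24 (H3) depth=24
  Q 17.58.104.253: descend 00010001001110100110100011111101 ; hops seen [H1,H1,H1,H1,H4,H2,H2,H0] ; pick H0
  - 17.58.0.0/15 clear@15
  - 16.0.0.0/5 clear@5
  Q 184.123.3.156: descend 10111000011110110 ; hops seen [H1,H0] ; pick H0
  + 64.0.0.0/2 (H2) depth=2
  Q 72.199.247.1: descend 0100100011000111111101110 ; hops seen [H1,H2,H3] ; pick H3

== LOOKUPS ==
["H1","H2","H0","H1","H0","H2","H1","H0","H1","H0","H0","H3"]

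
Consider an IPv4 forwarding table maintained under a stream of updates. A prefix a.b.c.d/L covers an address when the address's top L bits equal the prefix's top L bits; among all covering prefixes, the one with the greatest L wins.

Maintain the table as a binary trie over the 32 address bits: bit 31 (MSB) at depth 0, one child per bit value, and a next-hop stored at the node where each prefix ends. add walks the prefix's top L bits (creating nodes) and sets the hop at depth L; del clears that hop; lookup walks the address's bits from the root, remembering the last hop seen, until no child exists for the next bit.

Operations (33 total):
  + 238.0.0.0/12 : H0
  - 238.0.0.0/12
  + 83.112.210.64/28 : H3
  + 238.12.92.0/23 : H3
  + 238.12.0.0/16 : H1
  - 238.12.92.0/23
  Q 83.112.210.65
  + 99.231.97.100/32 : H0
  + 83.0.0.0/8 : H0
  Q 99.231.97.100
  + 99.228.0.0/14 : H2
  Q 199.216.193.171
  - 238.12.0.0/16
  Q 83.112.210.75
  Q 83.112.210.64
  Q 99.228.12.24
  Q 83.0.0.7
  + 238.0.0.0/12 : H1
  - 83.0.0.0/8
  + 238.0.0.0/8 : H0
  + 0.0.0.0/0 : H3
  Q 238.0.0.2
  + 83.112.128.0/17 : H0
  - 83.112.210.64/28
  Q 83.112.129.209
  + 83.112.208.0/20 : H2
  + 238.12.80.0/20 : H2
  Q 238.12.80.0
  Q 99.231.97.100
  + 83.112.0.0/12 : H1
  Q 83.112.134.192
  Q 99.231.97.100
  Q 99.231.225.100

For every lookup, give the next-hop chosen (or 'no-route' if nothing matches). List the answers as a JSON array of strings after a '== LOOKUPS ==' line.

Process each operation:
  add 238.0.0.0/12 -> H0 at depth 12
  del 238.0.0.0/12 (clear depth 12)
  add 83.112.210.64/28 -> H3 at depth 28
  add 238.12.92.0/23 -> H3 at depth 23
  add 238.12.0.0/16 -> H1 at depth 16
  del 238.12.92.0/23 (clear depth 23)
  lookup 83.112.210.65: bits 0101001101110000110100100100 walk d0:-→d1:-→d2:-→d3:-→d4:-→d5:-→d6:-→d7:-→d8:-→d9:-→d10:-→d11:-→d12:-→d13:-→d14:-→d15:-→d16:-→d17:-→d18:-→d19:-→d20:-→d21:-→d22:-→d23:-→d24:-→d25:-→d26:-→d27:-→d28:H3 -> H3
  add 99.231.97.100/32 -> H0 at depth 32
  add 83.0.0.0/8 -> H0 at depth 8
  lookup 99.231.97.100: bits 01100011111001110110000101100100 walk d0:-→d1:-→d2:-→d3:-→d4:-→d5:-→d6:-→d7:-→d8:-→d9:-→d10:-→d11:-→d12:-→d13:-→d14:-→d15:-→d16:-→d17:-→d18:-→d19:-→d20:-→d21:-→d22:-→d23:-→d24:-→d25:-→d26:-→d27:-→d28:-→d29:-→d30:-→d31:-→d32:H0 -> H0
  add 99.228.0.0/14 -> H2 at depth 14
  lookup 199.216.193.171: bits 11 walk d0:-→d1:-→d2:- -> no-route
  del 238.12.0.0/16 (clear depth 16)
  lookup 83.112.210.75: bits 0101001101110000110100100100 walk d0:-→d1:-→d2:-→d3:-→d4:-→d5:-→d6:-→d7:-→d8:H0→d9:-→d10:-→d11:-→d12:-→d13:-→d14:-→d15:-→d16:-→d17:-→d18:-→d19:-→d20:-→d21:-→d22:-→d23:-→d24:-→d25:-→d26:-→d27:-→d28:H3 -> H3
  lookup 83.112.210.64: bits 0101001101110000110100100100 walk d0:-→d1:-→d2:-→d3:-→d4:-→d5:-→d6:-→d7:-→d8:H0→d9:-→d10:-→d11:-→d12:-→d13:-→d14:-→d15:-→d16:-→d17:-→d18:-→d19:-→d20:-→d21:-→d22:-→d23:-→d24:-→d25:-→d26:-→d27:-→d28:H3 -> H3
  lookup 99.228.12.24: bits 01100011111001 walk d0:-→d1:-→d2:-→d3:-→d4:-→d5:-→d6:-→d7:-→d8:-→d9:-→d10:-→d11:-→d12:-→d13:-→d14:H2 -> H2
  lookup 83.0.0.7: bits 010100110 walk d0:-→d1:-→d2:-→d3:-→d4:-→d5:-→d6:-→d7:-→d8:H0→d9:- -> H0
  add 238.0.0.0/12 -> H1 at depth 12
  del 83.0.0.0/8 (clear depth 8)
  add 238.0.0.0/8 -> H0 at depth 8
  add 0.0.0.0/0 -> H3 at depth 0
  lookup 238.0.0.2: bits 111011100000 walk d0:H3→d1:-→d2:-→d3:-→d4:-→d5:-→d6:-→d7:-→d8:H0→d9:-→d10:-→d11:-→d12:H1 -> H1
  add 83.112.128.0/17 -> H0 at depth 17
  del 83.112.210.64/28 (clear depth 28)
  lookup 83.112.129.209: bits 01010011011100001 walk d0:H3→d1:-→d2:-→d3:-→d4:-→d5:-→d6:-→d7:-→d8:-→d9:-→d10:-→d11:-→d12:-→d13:-→d14:-→d15:-→d16:-→d17:H0 -> H0
  add 83.112.208.0/20 -> H2 at depth 20
  add 238.12.80.0/20 -> H2 at depth 20
  lookup 238.12.80.0: bits 11101110000011000101 walk d0:H3→d1:-→d2:-→d3:-→d4:-→d5:-→d6:-→d7:-→d8:H0→d9:-→d10:-→d11:-→d12:H1→d13:-→d14:-→d15:-→d16:-→d17:-→d18:-→d19:-→d20:H2 -> H2
  lookup 99.231.97.100: bits 01100011111001110110000101100100 walk d0:H3→d1:-→d2:-→d3:-→d4:-→d5:-→d6:-→d7:-→d8:-→d9:-→d10:-→d11:-→d12:-→d13:-→d14:H2→d15:-→d16:-→d17:-→d18:-→d19:-→d20:-→d21:-→d22:-→d23:-→d24:-→d25:-→d26:-→d27:-→d28:-→d29:-→d30:-→d31:-→d32:H0 -> H0
  add 83.112.0.0/12 -> H1 at depth 12
  lookup 83.112.134.192: bits 01010011011100001 walk d0:H3→d1:-→d2:-→d3:-→d4:-→d5:-→d6:-→d7:-→d8:-→d9:-→d10:-→d11:-→d12:H1→d13:-→d14:-→d15:-→d16:-→d17:H0 -> H0
  lookup 99.231.97.100: bits 01100011111001110110000101100100 walk d0:H3→d1:-→d2:-→d3:-→d4:-→d5:-→d6:-→d7:-→d8:-→d9:-→d10:-→d11:-→d12:-→d13:-→d14:H2→d15:-→d16:-→d17:-→d18:-→d19:-→d20:-→d21:-→d22:-→d23:-→d24:-→d25:-→d26:-→d27:-→d28:-→d29:-→d30:-→d31:-→d32:H0 -> H0
  lookup 99.231.225.100: bits 0110001111100111 walk d0:H3→d1:-→d2:-→d3:-→d4:-→d5:-→d6:-→d7:-→d8:-→d9:-→d10:-→d11:-→d12:-→d13:-→d14:H2→d15:-→d16:- -> H2

== LOOKUPS ==
["H3","H0","no-route","H3","H3","H2","H0","H1","H0","H2","H0","H0","H0","H2"]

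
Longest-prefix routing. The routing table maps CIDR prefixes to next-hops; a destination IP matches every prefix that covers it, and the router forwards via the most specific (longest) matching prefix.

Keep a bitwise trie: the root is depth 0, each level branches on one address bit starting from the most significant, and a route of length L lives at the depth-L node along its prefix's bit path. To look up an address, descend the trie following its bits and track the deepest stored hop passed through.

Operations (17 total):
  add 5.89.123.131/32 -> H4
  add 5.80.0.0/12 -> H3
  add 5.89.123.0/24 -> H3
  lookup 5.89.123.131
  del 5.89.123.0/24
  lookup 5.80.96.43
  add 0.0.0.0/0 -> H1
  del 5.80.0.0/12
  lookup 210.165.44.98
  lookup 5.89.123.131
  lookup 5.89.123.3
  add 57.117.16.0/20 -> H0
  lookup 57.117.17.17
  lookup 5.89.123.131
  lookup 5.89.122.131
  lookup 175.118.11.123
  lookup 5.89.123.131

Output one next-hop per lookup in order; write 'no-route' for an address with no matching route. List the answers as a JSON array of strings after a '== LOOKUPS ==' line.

Process each operation:
  add 5.89.123.131/32 -> H4 at depth 32
  add 5.80.0.0/12 -> H3 at depth 12
  add 5.89.123.0/24 -> H3 at depth 24
  Q 5.89.123.131: descend 00000101010110010111101110000011 ; hops seen [H3,H3,H4] ; pick H4
  - 5.89.123.0/24 clear@24
  Q 5.80.96.43: descend 000001010101 ; hops seen [H3] ; pick H3
  add 0.0.0.0/0 -> H1 at depth 0
  - 5.80.0.0/12 clear@12
  Q 210.165.44.98: descend ε ; hops seen [H1] ; pick H1
  Q 5.89.123.131: descend 00000101010110010111101110000011 ; hops seen [H1,H4] ; pick H4
  Q 5.89.123.3: descend 000001010101100101111011 ; hops seen [H1] ; pick H1
  add 57.117.16.0/20 -> H0 at depth 20
  Q 57.117.17.17: descend 00111001011101010001 ; hops seen [H1,H0] ; pick H0
  Q 5.89.123.131: descend 00000101010110010111101110000011 ; hops seen [H1,H4] ; pick H4
  Q 5.89.122.131: descend 00000101010110010111101 ; hops seen [H1] ; pick H1
  Q 175.118.11.123: descend ε ; hops seen [H1] ; pick H1
  Q 5.89.123.131: descend 00000101010110010111101110000011 ; hops seen [H1,H4] ; pick H4

== LOOKUPS ==
["H4","H3","H1","H4","H1","H0","H4","H1","H1","H4"]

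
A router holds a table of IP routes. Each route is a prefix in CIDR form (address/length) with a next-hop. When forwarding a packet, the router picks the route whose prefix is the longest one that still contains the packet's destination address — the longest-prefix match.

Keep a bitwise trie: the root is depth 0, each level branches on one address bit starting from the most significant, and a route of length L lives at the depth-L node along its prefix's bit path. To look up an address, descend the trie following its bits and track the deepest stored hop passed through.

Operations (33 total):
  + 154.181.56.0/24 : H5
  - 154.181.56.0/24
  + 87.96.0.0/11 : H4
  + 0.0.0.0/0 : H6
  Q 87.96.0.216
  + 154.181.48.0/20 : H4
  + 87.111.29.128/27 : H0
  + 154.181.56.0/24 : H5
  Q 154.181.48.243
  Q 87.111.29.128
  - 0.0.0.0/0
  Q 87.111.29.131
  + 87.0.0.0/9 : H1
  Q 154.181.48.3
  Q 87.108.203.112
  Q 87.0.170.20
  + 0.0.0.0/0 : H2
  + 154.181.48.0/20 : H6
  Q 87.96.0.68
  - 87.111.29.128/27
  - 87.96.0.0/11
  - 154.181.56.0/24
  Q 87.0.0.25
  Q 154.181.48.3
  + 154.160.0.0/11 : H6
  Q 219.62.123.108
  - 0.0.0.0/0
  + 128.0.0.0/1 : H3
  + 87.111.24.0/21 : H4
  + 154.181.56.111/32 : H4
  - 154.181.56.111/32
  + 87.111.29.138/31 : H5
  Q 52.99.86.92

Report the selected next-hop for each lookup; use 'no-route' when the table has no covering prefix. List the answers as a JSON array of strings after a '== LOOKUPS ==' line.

Trace:
  add 154.181.56.0/24 -> H5 at depth 24
  - 154.181.56.0/24 clear@24
  add 87.96.0.0/11 -> H4 at depth 11
  add 0.0.0.0/0 -> H6 at depth 0
  ? 87.96.0.216  path d0:H6→d1:-→d2:-→d3:-→d4:-→d5:-→d6:-→d7:-→d8:-→d9:-→d10:-→d11:H4  best=H4
  add 154.181.48.0/20 -> H4 at depth 20
  add 87.111.29.128/27 -> H0 at depth 27
  add 154.181.56.0/24 -> H5 at depth 24
  ? 154.181.48.243  path d0:H6→d1:-→d2:-→d3:-→d4:-→d5:-→d6:-→d7:-→d8:-→d9:-→d10:-→d11:-→d12:-→d13:-→d14:-→d15:-→d16:-→d17:-→d18:-→d19:-→d20:H4  best=H4
  ? 87.111.29.128  path d0:H6→d1:-→d2:-→d3:-→d4:-→d5:-→d6:-→d7:-→d8:-→d9:-→d10:-→d11:H4→d12:-→d13:-→d14:-→d15:-→d16:-→d17:-→d18:-→d19:-→d20:-→d21:-→d22:-→d23:-→d24:-→d25:-→d26:-→d27:H0  best=H0
  - 0.0.0.0/0 clear@0
  ? 87.111.29.131  path d0:-→d1:-→d2:-→d3:-→d4:-→d5:-→d6:-→d7:-→d8:-→d9:-→d10:-→d11:H4→d12:-→d13:-→d14:-→d15:-→d16:-→d17:-→d18:-→d19:-→d20:-→d21:-→d22:-→d23:-→d24:-→d25:-→d26:-→d27:H0  best=H0
  add 87.0.0.0/9 -> H1 at depth 9
  ? 154.181.48.3  path d0:-→d1:-→d2:-→d3:-→d4:-→d5:-→d6:-→d7:-→d8:-→d9:-→d10:-→d11:-→d12:-→d13:-→d14:-→d15:-→d16:-→d17:-→d18:-→d19:-→d20:H4  best=H4
  ? 87.108.203.112  path d0:-→d1:-→d2:-→d3:-→d4:-→d5:-→d6:-→d7:-→d8:-→d9:H1→d10:-→d11:H4→d12:-→d13:-→d14:-  best=H4
  ? 87.0.170.20  path d0:-→d1:-→d2:-→d3:-→d4:-→d5:-→d6:-→d7:-→d8:-→d9:H1  best=H1
  add 0.0.0.0/0 -> H2 at depth 0
  add 154.181.48.0/20 -> H6 at depth 20
  ? 87.96.0.68  path d0:H2→d1:-→d2:-→d3:-→d4:-→d5:-→d6:-→d7:-→d8:-→d9:H1→d10:-→d11:H4→d12:-  best=H4
  - 87.111.29.128/27 clear@27
  - 87.96.0.0/11 clear@11
  - 154.181.56.0/24 clear@24
  ? 87.0.0.25  path d0:H2→d1:-→d2:-→d3:-→d4:-→d5:-→d6:-→d7:-→d8:-→d9:H1  best=H1
  ? 154.181.48.3  path d0:H2→d1:-→d2:-→d3:-→d4:-→d5:-→d6:-→d7:-→d8:-→d9:-→d10:-→d11:-→d12:-→d13:-→d14:-→d15:-→d16:-→d17:-→d18:-→d19:-→d20:H6  best=H6
  add 154.160.0.0/11 -> H6 at depth 11
  ? 219.62.123.108  path d0:H2→d1:-  best=H2
  - 0.0.0.0/0 clear@0
  add 128.0.0.0/1 -> H3 at depth 1
  add 87.111.24.0/21 -> H4 at depth 21
  add 154.181.56.111/32 -> H4 at depth 32
  - 154.181.56.111/32 clear@32
  add 87.111.29.138/31 -> H5 at depth 31
  ? 52.99.86.92  path d0:-→d1:-  best=no-route

== LOOKUPS ==
["H4","H4","H0","H0","H4","H4","H1","H4","H1","H6","H2","no-route"]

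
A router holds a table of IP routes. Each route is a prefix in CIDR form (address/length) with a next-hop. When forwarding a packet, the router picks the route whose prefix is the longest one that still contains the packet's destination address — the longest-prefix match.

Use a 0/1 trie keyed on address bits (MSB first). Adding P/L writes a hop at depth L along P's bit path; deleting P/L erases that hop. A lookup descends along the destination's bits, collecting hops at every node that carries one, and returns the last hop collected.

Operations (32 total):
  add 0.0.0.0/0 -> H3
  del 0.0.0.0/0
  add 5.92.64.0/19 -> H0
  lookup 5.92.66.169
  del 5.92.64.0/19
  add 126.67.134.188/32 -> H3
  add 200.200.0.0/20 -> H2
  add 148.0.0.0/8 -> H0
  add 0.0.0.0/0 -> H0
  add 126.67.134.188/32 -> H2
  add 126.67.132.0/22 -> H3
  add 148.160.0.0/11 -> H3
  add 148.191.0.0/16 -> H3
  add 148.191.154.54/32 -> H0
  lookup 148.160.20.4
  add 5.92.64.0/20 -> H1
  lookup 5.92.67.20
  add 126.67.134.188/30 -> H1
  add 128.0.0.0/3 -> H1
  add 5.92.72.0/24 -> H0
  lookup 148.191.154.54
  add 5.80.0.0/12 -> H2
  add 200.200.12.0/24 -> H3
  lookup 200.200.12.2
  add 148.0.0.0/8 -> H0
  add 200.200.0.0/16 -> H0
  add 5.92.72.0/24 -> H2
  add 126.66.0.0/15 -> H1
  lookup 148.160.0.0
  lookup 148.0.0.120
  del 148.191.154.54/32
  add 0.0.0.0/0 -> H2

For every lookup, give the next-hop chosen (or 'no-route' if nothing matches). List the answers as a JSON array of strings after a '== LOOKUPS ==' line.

Trace:
  + 0.0.0.0/0 (H3) depth=0
  del 0.0.0.0/0 (clear depth 0)
  + 5.92.64.0/19 (H0) depth=19
  ? 5.92.66.169  path d0:-→d1:-→d2:-→d3:-→d4:-→d5:-→d6:-→d7:-→d8:-→d9:-→d10:-→d11:-→d12:-→d13:-→d14:-→d15:-→d16:-→d17:-→d18:-→d19:H0  best=H0
  del 5.92.64.0/19 (clear depth 19)
  + 126.67.134.188/32 (H3) depth=32
  + 200.200.0.0/20 (H2) depth=20
  + 148.0.0.0/8 (H0) depth=8
  + 0.0.0.0/0 (H0) depth=0
  + 126.67.134.188/32 (H2) depth=32
  + 126.67.132.0/22 (H3) depth=22
  + 148.160.0.0/11 (H3) depth=11
  + 148.191.0.0/16 (H3) depth=16
  + 148.191.154.54/32 (H0) depth=32
  ? 148.160.20.4  path d0:H0→d1:-→d2:-→d3:-→d4:-→d5:-→d6:-→d7:-→d8:H0→d9:-→d10:-→d11:H3  best=H3
  + 5.92.64.0/20 (H1) depth=20
  ? 5.92.67.20  path d0:H0→d1:-→d2:-→d3:-→d4:-→d5:-→d6:-→d7:-→d8:-→d9:-→d10:-→d11:-→d12:-→d13:-→d14:-→d15:-→d16:-→d17:-→d18:-→d19:-→d20:H1  best=H1
  + 126.67.134.188/30 (H1) depth=30
  + 128.0.0.0/3 (H1) depth=3
  + 5.92.72.0/24 (H0) depth=24
  ? 148.191.154.54  path d0:H0→d1:-→d2:-→d3:H1→d4:-→d5:-→d6:-→d7:-→d8:H0→d9:-→d10:-→d11:H3→d12:-→d13:-→d14:-→d15:-→d16:H3→d17:-→d18:-→d19:-→d20:-→d21:-→d22:-→d23:-→d24:-→d25:-→d26:-→d27:-→d28:-→d29:-→d30:-→d31:-→d32:H0  best=H0
  + 5.80.0.0/12 (H2) depth=12
  + 200.200.12.0/24 (H3) depth=24
  ? 200.200.12.2  path d0:H0→d1:-→d2:-→d3:-→d4:-→d5:-→d6:-→d7:-→d8:-→d9:-→d10:-→d11:-→d12:-→d13:-→d14:-→d15:-→d16:-→d17:-→d18:-→d19:-→d20:H2→d21:-→d22:-→d23:-→d24:H3  best=H3
  + 148.0.0.0/8 (H0) depth=8
  + 200.200.0.0/16 (H0) depth=16
  + 5.92.72.0/24 (H2) depth=24
  + 126.66.0.0/15 (H1) depth=15
  ? 148.160.0.0  path d0:H0→d1:-→d2:-→d3:H1→d4:-→d5:-→d6:-→d7:-→d8:H0→d9:-→d10:-→d11:H3  best=H3
  ? 148.0.0.120  path d0:H0→d1:-→d2:-→d3:H1→d4:-→d5:-→d6:-→d7:-→d8:H0  best=H0
  del 148.191.154.54/32 (clear depth 32)
  + 0.0.0.0/0 (H2) depth=0

== LOOKUPS ==
["H0","H3","H1","H0","H3","H3","H0"]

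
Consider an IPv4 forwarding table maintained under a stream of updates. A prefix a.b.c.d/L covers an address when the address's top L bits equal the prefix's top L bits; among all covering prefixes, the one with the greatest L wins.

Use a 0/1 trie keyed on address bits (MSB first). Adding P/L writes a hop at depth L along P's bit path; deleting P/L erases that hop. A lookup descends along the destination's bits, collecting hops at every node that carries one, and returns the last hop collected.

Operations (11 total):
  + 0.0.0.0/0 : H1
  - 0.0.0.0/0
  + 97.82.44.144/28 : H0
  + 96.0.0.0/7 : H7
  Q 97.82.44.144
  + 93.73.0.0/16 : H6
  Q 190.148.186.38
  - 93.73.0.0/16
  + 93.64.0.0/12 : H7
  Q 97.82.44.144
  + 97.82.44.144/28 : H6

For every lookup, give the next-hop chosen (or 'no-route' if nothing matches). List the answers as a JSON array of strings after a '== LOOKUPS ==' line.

Process each operation:
  add 0.0.0.0/0 -> H1 at depth 0
  del 0.0.0.0/0 (clear depth 0)
  add 97.82.44.144/28 -> H0 at depth 28
  add 96.0.0.0/7 -> H7 at depth 7
  lookup 97.82.44.144: bits 0110000101010010001011001001 walk d0:-→d1:-→d2:-→d3:-→d4:-→d5:-→d6:-→d7:H7→d8:-→d9:-→d10:-→d11:-→d12:-→d13:-→d14:-→d15:-→d16:-→d17:-→d18:-→d19:-→d20:-→d21:-→d22:-→d23:-→d24:-→d25:-→d26:-→d27:-→d28:H0 -> H0
  add 93.73.0.0/16 -> H6 at depth 16
  lookup 190.148.186.38: bits ε walk d0:- -> no-route
  del 93.73.0.0/16 (clear depth 16)
  add 93.64.0.0/12 -> H7 at depth 12
  lookup 97.82.44.144: bits 0110000101010010001011001001 walk d0:-→d1:-→d2:-→d3:-→d4:-→d5:-→d6:-→d7:H7→d8:-→d9:-→d10:-→d11:-→d12:-→d13:-→d14:-→d15:-→d16:-→d17:-→d18:-→d19:-→d20:-→d21:-→d22:-→d23:-→d24:-→d25:-→d26:-→d27:-→d28:H0 -> H0
  add 97.82.44.144/28 -> H6 at depth 28

== LOOKUPS ==
["H0","no-route","H0"]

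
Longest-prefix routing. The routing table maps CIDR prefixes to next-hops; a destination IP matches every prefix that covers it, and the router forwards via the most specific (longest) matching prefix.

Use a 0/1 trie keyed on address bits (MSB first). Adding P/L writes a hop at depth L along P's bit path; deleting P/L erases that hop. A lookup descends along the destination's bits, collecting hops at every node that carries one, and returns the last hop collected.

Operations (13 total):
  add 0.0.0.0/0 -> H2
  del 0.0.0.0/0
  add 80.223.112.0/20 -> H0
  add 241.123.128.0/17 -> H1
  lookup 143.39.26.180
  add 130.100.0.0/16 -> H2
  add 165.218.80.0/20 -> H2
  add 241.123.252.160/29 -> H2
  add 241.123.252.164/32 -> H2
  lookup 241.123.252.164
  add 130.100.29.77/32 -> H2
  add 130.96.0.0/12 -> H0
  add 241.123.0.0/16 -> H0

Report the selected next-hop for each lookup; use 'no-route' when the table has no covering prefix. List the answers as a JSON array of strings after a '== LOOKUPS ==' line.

Trace:
  + 0.0.0.0/0 (H2) depth=0
  - 0.0.0.0/0 clear@0
  + 80.223.112.0/20 (H0) depth=20
  + 241.123.128.0/17 (H1) depth=17
  lookup 143.39.26.180: bits 1 walk d0:-→d1:- -> no-route
  + 130.100.0.0/16 (H2) depth=16
  + 165.218.80.0/20 (H2) depth=20
  + 241.123.252.160/29 (H2) depth=29
  + 241.123.252.164/32 (H2) depth=32
  lookup 241.123.252.164: bits 11110001011110111111110010100100 walk d0:-→d1:-→d2:-→d3:-→d4:-→d5:-→d6:-→d7:-→d8:-→d9:-→d10:-→d11:-→d12:-→d13:-→d14:-→d15:-→d16:-→d17:H1→d18:-→d19:-→d20:-→d21:-→d22:-→d23:-→d24:-→d25:-→d26:-→d27:-→d28:-→d29:H2→d30:-→d31:-→d32:H2 -> H2
  + 130.100.29.77/32 (H2) depth=32
  + 130.96.0.0/12 (H0) depth=12
  + 241.123.0.0/16 (H0) depth=16

== LOOKUPS ==
["no-route","H2"]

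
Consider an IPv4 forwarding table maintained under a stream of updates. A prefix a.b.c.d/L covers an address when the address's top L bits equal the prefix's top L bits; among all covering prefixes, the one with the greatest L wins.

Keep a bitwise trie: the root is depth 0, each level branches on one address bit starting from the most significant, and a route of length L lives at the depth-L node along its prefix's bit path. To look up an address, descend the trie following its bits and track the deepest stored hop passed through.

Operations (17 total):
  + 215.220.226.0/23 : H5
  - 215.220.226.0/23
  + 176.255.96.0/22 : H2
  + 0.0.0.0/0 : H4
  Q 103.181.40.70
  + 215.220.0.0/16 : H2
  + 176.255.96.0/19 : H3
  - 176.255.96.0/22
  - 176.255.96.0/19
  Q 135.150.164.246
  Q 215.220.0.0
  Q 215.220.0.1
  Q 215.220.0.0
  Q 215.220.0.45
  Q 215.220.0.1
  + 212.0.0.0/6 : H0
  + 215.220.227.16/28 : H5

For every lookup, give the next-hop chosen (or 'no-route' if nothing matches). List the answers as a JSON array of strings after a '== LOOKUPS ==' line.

Process each operation:
  + 215.220.226.0/23 (H5) depth=23
  del 215.220.226.0/23 (clear depth 23)
  + 176.255.96.0/22 (H2) depth=22
  + 0.0.0.0/0 (H4) depth=0
  Q 103.181.40.70: descend ε ; hops seen [H4] ; pick H4
  + 215.220.0.0/16 (H2) depth=16
  + 176.255.96.0/19 (H3) depth=19
  del 176.255.96.0/22 (clear depth 22)
  del 176.255.96.0/19 (clear depth 19)
  Q 135.150.164.246: descend 10 ; hops seen [H4] ; pick H4
  Q 215.220.0.0: descend 1101011111011100 ; hops seen [H4,H2] ; pick H2
  Q 215.220.0.1: descend 1101011111011100 ; hops seen [H4,H2] ; pick H2
  Q 215.220.0.0: descend 1101011111011100 ; hops seen [H4,H2] ; pick H2
  Q 215.220.0.45: descend 1101011111011100 ; hops seen [H4,H2] ; pick H2
  Q 215.220.0.1: descend 1101011111011100 ; hops seen [H4,H2] ; pick H2
  + 212.0.0.0/6 (H0) depth=6
  + 215.220.227.16/28 (H5) depth=28

== LOOKUPS ==
["H4","H4","H2","H2","H2","H2","H2"]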